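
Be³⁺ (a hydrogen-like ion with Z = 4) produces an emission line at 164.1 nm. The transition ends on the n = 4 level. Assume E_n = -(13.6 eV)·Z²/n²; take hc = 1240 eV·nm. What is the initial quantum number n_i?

n_i = 6

The photon energy is ΔE = hc/λ = 1240 / 164.1 = 7.556 eV.
With Z = 4, ΔE = 217.6 × (1/n_f² − 1/n_i²), so 1/n_f² − 1/n_i² = 0.03473.
With n_f = 4: 1/n_i² = 1/16 − 0.03473 = 0.02777, so n_i ≈ 6.00.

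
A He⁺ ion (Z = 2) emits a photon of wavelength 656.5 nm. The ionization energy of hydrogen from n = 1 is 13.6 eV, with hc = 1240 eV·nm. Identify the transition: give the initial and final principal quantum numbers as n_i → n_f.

The photon energy is ΔE = hc/λ = 1240 / 656.5 = 1.889 eV.
With Z = 2, ΔE = 54.40 × (1/n_f² − 1/n_i²), so 1/n_f² − 1/n_i² = 0.03472.
Trying n_f = 4 gives 1/n_i² = 0.02778, i.e. n_i ≈ 6; this pair matches.

n_i = 6, n_f = 4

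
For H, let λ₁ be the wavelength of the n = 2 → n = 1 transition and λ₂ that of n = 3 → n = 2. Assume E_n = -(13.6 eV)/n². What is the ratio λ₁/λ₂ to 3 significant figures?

0.185

λ ∝ 1/ΔE ∝ 1/(1/n_f² − 1/n_i²), and the Z² and hc factors cancel in the ratio.
λ₁/λ₂ = (1/2² − 1/3²)/(1/1² − 1/2²) = 0.1389/0.7500 = 0.185.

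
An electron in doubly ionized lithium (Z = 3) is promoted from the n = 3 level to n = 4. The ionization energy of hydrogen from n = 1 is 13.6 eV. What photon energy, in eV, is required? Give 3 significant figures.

The Bohr energies scale as Z², so for Z = 3: E_n = −122.4/n² eV.
E_4 = −122.4/16 = −7.650 eV and E_3 = −122.4/9 = −13.60 eV.
The photon energy is |E_4 − E_3| = 5.95 eV.

5.95 eV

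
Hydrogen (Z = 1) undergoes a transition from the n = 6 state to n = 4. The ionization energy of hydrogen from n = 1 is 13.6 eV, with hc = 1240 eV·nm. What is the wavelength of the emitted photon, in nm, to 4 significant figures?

ΔE = 13.60 × (1/4² − 1/6²) = 13.60 × 0.03472 = 0.4722 eV.
λ = hc/ΔE = 1240 / 0.4722 = 2626 nm.
This line belongs to the Brackett series.

2626 nm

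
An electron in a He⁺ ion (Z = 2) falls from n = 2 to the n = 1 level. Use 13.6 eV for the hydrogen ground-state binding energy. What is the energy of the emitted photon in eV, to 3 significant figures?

40.8 eV

The Bohr energies scale as Z², so for Z = 2: E_n = −54.40/n² eV.
E_2 = −54.40/4 = −13.60 eV and E_1 = −54.40/1 = −54.40 eV.
The photon energy is |E_2 − E_1| = 40.8 eV.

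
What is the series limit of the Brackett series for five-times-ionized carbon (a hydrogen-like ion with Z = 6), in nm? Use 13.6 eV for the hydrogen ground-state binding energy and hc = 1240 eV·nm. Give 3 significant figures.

40.5 nm

The Brackett series has lower level n_f = 4; the series limit corresponds to n_i → ∞.
ΔE_max = 13.6 × 36 / 4² = 30.60 eV.
λ_min = 1240 / 30.60 = 40.5 nm.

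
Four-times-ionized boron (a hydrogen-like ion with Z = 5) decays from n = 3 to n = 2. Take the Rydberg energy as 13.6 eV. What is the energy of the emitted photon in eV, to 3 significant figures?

The Bohr energies scale as Z², so for Z = 5: E_n = −340.0/n² eV.
E_3 = −340.0/9 = −37.78 eV and E_2 = −340.0/4 = −85.00 eV.
The photon energy is |E_3 − E_2| = 47.2 eV.

47.2 eV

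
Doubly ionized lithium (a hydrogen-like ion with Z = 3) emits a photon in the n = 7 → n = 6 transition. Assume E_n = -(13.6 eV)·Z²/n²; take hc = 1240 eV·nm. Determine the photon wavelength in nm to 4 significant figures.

For Z = 3 the level energies scale as Z², so the effective Rydberg energy is 13.6 × 9 = 122.4 eV.
ΔE = 122.4 × (1/6² − 1/7²) = 122.4 × 0.007370 = 0.9020 eV.
λ = hc/ΔE = 1240 / 0.9020 = 1375 nm.

1375 nm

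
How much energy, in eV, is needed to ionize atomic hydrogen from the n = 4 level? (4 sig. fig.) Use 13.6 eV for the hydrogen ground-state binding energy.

E_4 = −13.60/16 = −0.8500 eV, so ionization (to E = 0) requires 0.8500 eV.

0.8500 eV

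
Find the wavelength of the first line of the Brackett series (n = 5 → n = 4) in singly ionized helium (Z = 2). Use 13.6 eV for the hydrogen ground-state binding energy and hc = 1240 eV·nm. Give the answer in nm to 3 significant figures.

1010 nm

The Brackett series terminates on n_f = 4; the first line has n_i = 4+1 = 5.
ΔE = 54.40 × (1/4² − 1/5²) = 1.224 eV.
λ = 1240 / 1.224 = 1010 nm.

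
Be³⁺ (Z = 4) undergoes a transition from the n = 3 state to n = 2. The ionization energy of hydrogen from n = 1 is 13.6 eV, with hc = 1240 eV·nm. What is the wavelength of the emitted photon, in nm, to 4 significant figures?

41.03 nm

For Z = 4 the level energies scale as Z², so the effective Rydberg energy is 13.6 × 16 = 217.6 eV.
ΔE = 217.6 × (1/2² − 1/3²) = 217.6 × 0.1389 = 30.22 eV.
λ = hc/ΔE = 1240 / 30.22 = 41.03 nm.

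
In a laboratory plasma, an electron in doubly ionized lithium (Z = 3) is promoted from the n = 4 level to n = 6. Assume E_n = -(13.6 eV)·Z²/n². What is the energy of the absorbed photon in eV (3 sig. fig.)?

The Bohr energies scale as Z², so for Z = 3: E_n = −122.4/n² eV.
E_6 = −122.4/36 = −3.400 eV and E_4 = −122.4/16 = −7.650 eV.
The photon energy is |E_6 − E_4| = 4.25 eV.

4.25 eV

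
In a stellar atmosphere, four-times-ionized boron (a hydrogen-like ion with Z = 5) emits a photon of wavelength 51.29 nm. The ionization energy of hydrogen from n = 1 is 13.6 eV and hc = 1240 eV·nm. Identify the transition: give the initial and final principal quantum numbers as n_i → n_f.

The photon energy is ΔE = hc/λ = 1240 / 51.29 = 24.18 eV.
With Z = 5, ΔE = 340.0 × (1/n_f² − 1/n_i²), so 1/n_f² − 1/n_i² = 0.07111.
Trying n_f = 3 gives 1/n_i² = 0.04000, i.e. n_i ≈ 5; this pair matches.

n_i = 5, n_f = 3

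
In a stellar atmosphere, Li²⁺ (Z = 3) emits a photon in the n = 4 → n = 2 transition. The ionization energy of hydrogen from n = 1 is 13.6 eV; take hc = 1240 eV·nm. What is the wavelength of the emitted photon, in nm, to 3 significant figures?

54.0 nm

For Z = 3 the level energies scale as Z², so the effective Rydberg energy is 13.6 × 9 = 122.4 eV.
ΔE = 122.4 × (1/2² − 1/4²) = 122.4 × 0.1875 = 22.95 eV.
λ = hc/ΔE = 1240 / 22.95 = 54.0 nm.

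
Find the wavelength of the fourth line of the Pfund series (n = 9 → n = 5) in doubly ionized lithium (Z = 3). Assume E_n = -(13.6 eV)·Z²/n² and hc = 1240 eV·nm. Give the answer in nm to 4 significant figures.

366.3 nm

The Pfund series terminates on n_f = 5; the fourth line has n_i = 5+4 = 9.
ΔE = 122.4 × (1/5² − 1/9²) = 3.385 eV.
λ = 1240 / 3.385 = 366.3 nm.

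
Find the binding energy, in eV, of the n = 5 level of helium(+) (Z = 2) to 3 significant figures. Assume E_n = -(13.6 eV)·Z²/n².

E_n = −13.6 Z²/n² = −54.40/n² eV for Z = 2.
E_5 = −54.40/25 = −2.18 eV, so ionization (to E = 0) requires 2.18 eV.

2.18 eV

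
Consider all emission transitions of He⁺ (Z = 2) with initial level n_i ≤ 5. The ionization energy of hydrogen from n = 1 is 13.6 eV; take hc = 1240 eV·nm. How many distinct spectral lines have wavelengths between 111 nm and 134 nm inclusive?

1

Enumerate all n_i → n_f pairs with 1 ≤ n_f < n_i ≤ 5 and compute λ = 1240 / [13.6·4·(1/n_f² − 1/n_i²)].
Lines falling in [111, 134] nm: 4→2 (121.6 nm).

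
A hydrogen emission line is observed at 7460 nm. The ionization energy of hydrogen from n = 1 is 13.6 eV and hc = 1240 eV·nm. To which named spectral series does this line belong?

ΔE = 1240/7460 = 0.1662 eV.
This matches 13.6 × (1/5² − 1/6²), so n_f = 5: the Pfund series.

Pfund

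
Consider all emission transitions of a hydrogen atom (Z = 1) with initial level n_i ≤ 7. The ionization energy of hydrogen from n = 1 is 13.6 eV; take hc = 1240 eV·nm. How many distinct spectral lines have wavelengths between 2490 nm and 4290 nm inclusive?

Enumerate all n_i → n_f pairs with 1 ≤ n_f < n_i ≤ 7 and compute λ = 1240 / [13.6·1·(1/n_f² − 1/n_i²)].
Lines falling in [2490, 4290] nm: 6→4 (2626 nm), 5→4 (4052 nm).

2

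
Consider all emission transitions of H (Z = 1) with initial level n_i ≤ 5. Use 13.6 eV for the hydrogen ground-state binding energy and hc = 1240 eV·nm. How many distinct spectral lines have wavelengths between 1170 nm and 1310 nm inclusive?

1

Enumerate all n_i → n_f pairs with 1 ≤ n_f < n_i ≤ 5 and compute λ = 1240 / [13.6·1·(1/n_f² − 1/n_i²)].
Lines falling in [1170, 1310] nm: 5→3 (1282 nm).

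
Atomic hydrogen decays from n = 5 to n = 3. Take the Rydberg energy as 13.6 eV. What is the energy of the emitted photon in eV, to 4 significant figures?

0.9671 eV

E_5 = −13.60/25 = −0.5440 eV and E_3 = −13.60/9 = −1.511 eV.
The photon energy is |E_5 − E_3| = 0.9671 eV.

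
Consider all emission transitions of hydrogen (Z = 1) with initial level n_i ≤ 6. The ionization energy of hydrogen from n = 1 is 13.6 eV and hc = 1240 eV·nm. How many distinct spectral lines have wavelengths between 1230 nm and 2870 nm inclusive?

3

Enumerate all n_i → n_f pairs with 1 ≤ n_f < n_i ≤ 6 and compute λ = 1240 / [13.6·1·(1/n_f² − 1/n_i²)].
Lines falling in [1230, 2870] nm: 5→3 (1282 nm), 4→3 (1876 nm), 6→4 (2626 nm).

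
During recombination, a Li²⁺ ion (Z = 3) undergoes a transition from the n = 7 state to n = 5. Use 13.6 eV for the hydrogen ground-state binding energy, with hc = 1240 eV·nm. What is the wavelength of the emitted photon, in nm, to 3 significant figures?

517 nm

For Z = 3 the level energies scale as Z², so the effective Rydberg energy is 13.6 × 9 = 122.4 eV.
ΔE = 122.4 × (1/5² − 1/7²) = 122.4 × 0.01959 = 2.398 eV.
λ = hc/ΔE = 1240 / 2.398 = 517 nm.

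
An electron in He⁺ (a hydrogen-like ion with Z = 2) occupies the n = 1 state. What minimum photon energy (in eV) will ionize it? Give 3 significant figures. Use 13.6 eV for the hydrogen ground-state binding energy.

E_n = −13.6 Z²/n² = −54.40/n² eV for Z = 2.
E_1 = −54.40/1 = −54.4 eV, so ionization (to E = 0) requires 54.4 eV.

54.4 eV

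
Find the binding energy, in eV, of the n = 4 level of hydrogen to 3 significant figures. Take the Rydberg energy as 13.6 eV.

E_4 = −13.60/16 = −0.850 eV, so ionization (to E = 0) requires 0.850 eV.

0.850 eV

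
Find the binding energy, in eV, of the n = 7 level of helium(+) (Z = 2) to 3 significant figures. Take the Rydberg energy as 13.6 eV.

E_n = −13.6 Z²/n² = −54.40/n² eV for Z = 2.
E_7 = −54.40/49 = −1.11 eV, so ionization (to E = 0) requires 1.11 eV.

1.11 eV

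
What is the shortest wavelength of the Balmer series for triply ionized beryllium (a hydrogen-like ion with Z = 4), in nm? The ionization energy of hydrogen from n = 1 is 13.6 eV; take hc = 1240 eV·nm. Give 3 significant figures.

22.8 nm

The Balmer series has lower level n_f = 2; the series limit corresponds to n_i → ∞.
ΔE_max = 13.6 × 16 / 2² = 54.40 eV.
λ_min = 1240 / 54.40 = 22.8 nm.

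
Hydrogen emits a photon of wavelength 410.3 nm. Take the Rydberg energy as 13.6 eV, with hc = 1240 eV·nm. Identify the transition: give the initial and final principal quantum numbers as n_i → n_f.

n_i = 6, n_f = 2

The photon energy is ΔE = hc/λ = 1240 / 410.3 = 3.022 eV.
With Z = 1, ΔE = 13.60 × (1/n_f² − 1/n_i²), so 1/n_f² − 1/n_i² = 0.2222.
Trying n_f = 2 gives 1/n_i² = 0.02778, i.e. n_i ≈ 6; this pair matches.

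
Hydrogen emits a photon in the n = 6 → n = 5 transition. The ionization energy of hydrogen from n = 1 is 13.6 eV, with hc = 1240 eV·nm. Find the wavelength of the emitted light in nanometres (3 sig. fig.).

ΔE = 13.60 × (1/5² − 1/6²) = 13.60 × 0.01222 = 0.1662 eV.
λ = hc/ΔE = 1240 / 0.1662 = 7460 nm.

7460 nm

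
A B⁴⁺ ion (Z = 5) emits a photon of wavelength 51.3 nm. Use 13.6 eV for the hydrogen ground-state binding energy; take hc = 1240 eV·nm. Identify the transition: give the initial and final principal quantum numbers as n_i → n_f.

The photon energy is ΔE = hc/λ = 1240 / 51.3 = 24.17 eV.
With Z = 5, ΔE = 340.0 × (1/n_f² − 1/n_i²), so 1/n_f² − 1/n_i² = 0.07109.
Trying n_f = 3 gives 1/n_i² = 0.04002, i.e. n_i ≈ 5; this pair matches.

n_i = 5, n_f = 3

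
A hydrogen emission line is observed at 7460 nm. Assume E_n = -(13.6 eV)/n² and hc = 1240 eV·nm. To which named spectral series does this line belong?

ΔE = 1240/7460 = 0.1662 eV.
This matches 13.6 × (1/5² − 1/6²), so n_f = 5: the Pfund series.

Pfund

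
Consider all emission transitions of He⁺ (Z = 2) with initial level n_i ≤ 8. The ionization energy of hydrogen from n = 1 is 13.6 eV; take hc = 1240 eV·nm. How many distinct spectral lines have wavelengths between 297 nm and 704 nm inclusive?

Enumerate all n_i → n_f pairs with 1 ≤ n_f < n_i ≤ 8 and compute λ = 1240 / [13.6·4·(1/n_f² − 1/n_i²)].
Lines falling in [297, 704] nm: 5→3 (320.5 nm), 4→3 (468.9 nm), 8→4 (486.3 nm), 7→4 (541.5 nm), 6→4 (656.5 nm).

5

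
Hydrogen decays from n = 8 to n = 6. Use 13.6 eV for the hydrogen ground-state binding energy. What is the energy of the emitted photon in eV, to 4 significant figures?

E_8 = −13.60/64 = −0.2125 eV and E_6 = −13.60/36 = −0.3778 eV.
The photon energy is |E_8 − E_6| = 0.1653 eV.

0.1653 eV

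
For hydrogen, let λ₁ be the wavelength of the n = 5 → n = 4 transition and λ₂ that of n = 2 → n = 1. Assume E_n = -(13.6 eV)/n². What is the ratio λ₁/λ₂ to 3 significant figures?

33.3

λ ∝ 1/ΔE ∝ 1/(1/n_f² − 1/n_i²), and the Z² and hc factors cancel in the ratio.
λ₁/λ₂ = (1/1² − 1/2²)/(1/4² − 1/5²) = 0.7500/0.02250 = 33.3.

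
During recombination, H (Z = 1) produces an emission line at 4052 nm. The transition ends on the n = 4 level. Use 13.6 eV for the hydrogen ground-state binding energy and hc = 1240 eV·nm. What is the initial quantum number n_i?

The photon energy is ΔE = hc/λ = 1240 / 4052 = 0.3060 eV.
With Z = 1, ΔE = 13.60 × (1/n_f² − 1/n_i²), so 1/n_f² − 1/n_i² = 0.02250.
With n_f = 4: 1/n_i² = 1/16 − 0.02250 = 0.04000, so n_i ≈ 5.00.

n_i = 5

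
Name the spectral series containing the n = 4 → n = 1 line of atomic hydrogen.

Lyman

The series is set by the lower level: n_f = 1 is the Lyman series.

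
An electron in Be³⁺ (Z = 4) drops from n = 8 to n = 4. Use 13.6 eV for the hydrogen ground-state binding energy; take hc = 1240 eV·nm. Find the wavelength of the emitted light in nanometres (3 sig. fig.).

122 nm

For Z = 4 the level energies scale as Z², so the effective Rydberg energy is 13.6 × 16 = 217.6 eV.
ΔE = 217.6 × (1/4² − 1/8²) = 217.6 × 0.04688 = 10.20 eV.
λ = hc/ΔE = 1240 / 10.20 = 122 nm.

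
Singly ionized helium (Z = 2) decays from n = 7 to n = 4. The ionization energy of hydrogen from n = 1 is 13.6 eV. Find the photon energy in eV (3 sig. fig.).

The Bohr energies scale as Z², so for Z = 2: E_n = −54.40/n² eV.
E_7 = −54.40/49 = −1.110 eV and E_4 = −54.40/16 = −3.400 eV.
The photon energy is |E_7 − E_4| = 2.29 eV.

2.29 eV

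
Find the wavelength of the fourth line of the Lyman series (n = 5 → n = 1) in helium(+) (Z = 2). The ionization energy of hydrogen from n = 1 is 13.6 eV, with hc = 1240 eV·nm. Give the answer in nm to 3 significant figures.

The Lyman series terminates on n_f = 1; the fourth line has n_i = 1+4 = 5.
ΔE = 54.40 × (1/1² − 1/5²) = 52.22 eV.
λ = 1240 / 52.22 = 23.7 nm.

23.7 nm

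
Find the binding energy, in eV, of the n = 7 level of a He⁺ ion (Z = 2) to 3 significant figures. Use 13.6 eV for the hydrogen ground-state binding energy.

1.11 eV

E_n = −13.6 Z²/n² = −54.40/n² eV for Z = 2.
E_7 = −54.40/49 = −1.11 eV, so ionization (to E = 0) requires 1.11 eV.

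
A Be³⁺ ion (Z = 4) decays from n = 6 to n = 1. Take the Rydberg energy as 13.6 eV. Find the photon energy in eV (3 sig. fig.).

212 eV

The Bohr energies scale as Z², so for Z = 4: E_n = −217.6/n² eV.
E_6 = −217.6/36 = −6.044 eV and E_1 = −217.6/1 = −217.6 eV.
The photon energy is |E_6 − E_1| = 212 eV.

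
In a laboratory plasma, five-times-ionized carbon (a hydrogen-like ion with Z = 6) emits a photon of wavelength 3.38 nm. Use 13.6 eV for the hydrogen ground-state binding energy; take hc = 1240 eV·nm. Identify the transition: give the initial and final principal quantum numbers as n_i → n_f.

n_i = 2, n_f = 1

The photon energy is ΔE = hc/λ = 1240 / 3.38 = 366.9 eV.
With Z = 6, ΔE = 489.6 × (1/n_f² − 1/n_i²), so 1/n_f² − 1/n_i² = 0.7493.
Trying n_f = 1 gives 1/n_i² = 0.2507, i.e. n_i ≈ 2; this pair matches.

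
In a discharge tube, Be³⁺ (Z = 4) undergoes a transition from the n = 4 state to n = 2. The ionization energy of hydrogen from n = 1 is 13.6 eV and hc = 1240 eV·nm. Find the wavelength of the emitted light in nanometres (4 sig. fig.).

30.39 nm

For Z = 4 the level energies scale as Z², so the effective Rydberg energy is 13.6 × 16 = 217.6 eV.
ΔE = 217.6 × (1/2² − 1/4²) = 217.6 × 0.1875 = 40.80 eV.
λ = hc/ΔE = 1240 / 40.80 = 30.39 nm.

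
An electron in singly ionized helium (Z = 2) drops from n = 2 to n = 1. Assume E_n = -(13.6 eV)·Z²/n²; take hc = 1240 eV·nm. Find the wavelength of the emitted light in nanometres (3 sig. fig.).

For Z = 2 the level energies scale as Z², so the effective Rydberg energy is 13.6 × 4 = 54.40 eV.
ΔE = 54.40 × (1/1² − 1/2²) = 54.40 × 0.7500 = 40.80 eV.
λ = hc/ΔE = 1240 / 40.80 = 30.4 nm.

30.4 nm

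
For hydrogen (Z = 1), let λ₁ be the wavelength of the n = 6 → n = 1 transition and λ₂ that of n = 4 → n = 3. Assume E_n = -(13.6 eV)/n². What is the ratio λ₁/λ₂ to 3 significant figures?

0.0500

λ ∝ 1/ΔE ∝ 1/(1/n_f² − 1/n_i²), and the Z² and hc factors cancel in the ratio.
λ₁/λ₂ = (1/3² − 1/4²)/(1/1² − 1/6²) = 0.04861/0.9722 = 0.0500.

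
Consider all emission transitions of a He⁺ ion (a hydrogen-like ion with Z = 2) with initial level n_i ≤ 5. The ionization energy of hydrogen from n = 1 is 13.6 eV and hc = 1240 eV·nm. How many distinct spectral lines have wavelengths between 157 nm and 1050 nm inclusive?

Enumerate all n_i → n_f pairs with 1 ≤ n_f < n_i ≤ 5 and compute λ = 1240 / [13.6·4·(1/n_f² − 1/n_i²)].
Lines falling in [157, 1050] nm: 3→2 (164.1 nm), 5→3 (320.5 nm), 4→3 (468.9 nm), 5→4 (1013 nm).

4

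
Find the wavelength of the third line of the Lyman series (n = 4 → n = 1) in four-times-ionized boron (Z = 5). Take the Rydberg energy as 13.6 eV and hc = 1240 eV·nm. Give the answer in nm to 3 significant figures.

The Lyman series terminates on n_f = 1; the third line has n_i = 1+3 = 4.
ΔE = 340.0 × (1/1² − 1/4²) = 318.8 eV.
λ = 1240 / 318.8 = 3.89 nm.

3.89 nm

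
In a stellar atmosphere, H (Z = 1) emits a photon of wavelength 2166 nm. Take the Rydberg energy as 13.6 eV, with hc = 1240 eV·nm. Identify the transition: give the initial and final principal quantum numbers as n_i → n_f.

The photon energy is ΔE = hc/λ = 1240 / 2166 = 0.5725 eV.
With Z = 1, ΔE = 13.60 × (1/n_f² − 1/n_i²), so 1/n_f² − 1/n_i² = 0.04209.
Trying n_f = 4 gives 1/n_i² = 0.02041, i.e. n_i ≈ 7; this pair matches.

n_i = 7, n_f = 4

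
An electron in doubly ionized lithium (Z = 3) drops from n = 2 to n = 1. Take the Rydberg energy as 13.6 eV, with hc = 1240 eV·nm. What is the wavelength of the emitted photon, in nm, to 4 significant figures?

13.51 nm

For Z = 3 the level energies scale as Z², so the effective Rydberg energy is 13.6 × 9 = 122.4 eV.
ΔE = 122.4 × (1/1² − 1/2²) = 122.4 × 0.7500 = 91.80 eV.
λ = hc/ΔE = 1240 / 91.80 = 13.51 nm.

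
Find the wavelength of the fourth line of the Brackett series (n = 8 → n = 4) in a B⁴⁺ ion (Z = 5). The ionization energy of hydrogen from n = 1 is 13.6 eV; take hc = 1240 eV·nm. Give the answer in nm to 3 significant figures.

The Brackett series terminates on n_f = 4; the fourth line has n_i = 4+4 = 8.
ΔE = 340.0 × (1/4² − 1/8²) = 15.94 eV.
λ = 1240 / 15.94 = 77.8 nm.

77.8 nm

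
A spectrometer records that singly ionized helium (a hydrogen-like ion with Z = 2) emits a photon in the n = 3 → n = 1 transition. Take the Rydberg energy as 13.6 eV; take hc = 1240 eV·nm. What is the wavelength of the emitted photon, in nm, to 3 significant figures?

25.6 nm

For Z = 2 the level energies scale as Z², so the effective Rydberg energy is 13.6 × 4 = 54.40 eV.
ΔE = 54.40 × (1/1² − 1/3²) = 54.40 × 0.8889 = 48.36 eV.
λ = hc/ΔE = 1240 / 48.36 = 25.6 nm.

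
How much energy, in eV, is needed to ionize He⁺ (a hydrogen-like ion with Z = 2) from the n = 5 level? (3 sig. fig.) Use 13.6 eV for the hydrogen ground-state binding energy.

2.18 eV

E_n = −13.6 Z²/n² = −54.40/n² eV for Z = 2.
E_5 = −54.40/25 = −2.18 eV, so ionization (to E = 0) requires 2.18 eV.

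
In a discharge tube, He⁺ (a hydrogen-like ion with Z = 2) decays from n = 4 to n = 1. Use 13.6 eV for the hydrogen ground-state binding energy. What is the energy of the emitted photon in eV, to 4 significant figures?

51.00 eV

The Bohr energies scale as Z², so for Z = 2: E_n = −54.40/n² eV.
E_4 = −54.40/16 = −3.400 eV and E_1 = −54.40/1 = −54.40 eV.
The photon energy is |E_4 − E_1| = 51.00 eV.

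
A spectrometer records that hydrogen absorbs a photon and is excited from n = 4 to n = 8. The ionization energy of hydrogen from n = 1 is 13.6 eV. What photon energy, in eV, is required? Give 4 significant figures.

0.6375 eV

E_8 = −13.60/64 = −0.2125 eV and E_4 = −13.60/16 = −0.8500 eV.
The photon energy is |E_8 − E_4| = 0.6375 eV.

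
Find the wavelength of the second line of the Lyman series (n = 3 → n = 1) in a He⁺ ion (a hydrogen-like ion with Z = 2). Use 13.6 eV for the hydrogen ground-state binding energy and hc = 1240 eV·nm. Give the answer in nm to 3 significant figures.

The Lyman series terminates on n_f = 1; the second line has n_i = 1+2 = 3.
ΔE = 54.40 × (1/1² − 1/3²) = 48.36 eV.
λ = 1240 / 48.36 = 25.6 nm.

25.6 nm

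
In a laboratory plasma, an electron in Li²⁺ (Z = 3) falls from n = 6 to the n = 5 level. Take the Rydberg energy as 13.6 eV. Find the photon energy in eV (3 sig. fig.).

The Bohr energies scale as Z², so for Z = 3: E_n = −122.4/n² eV.
E_6 = −122.4/36 = −3.400 eV and E_5 = −122.4/25 = −4.896 eV.
The photon energy is |E_6 − E_5| = 1.50 eV.

1.50 eV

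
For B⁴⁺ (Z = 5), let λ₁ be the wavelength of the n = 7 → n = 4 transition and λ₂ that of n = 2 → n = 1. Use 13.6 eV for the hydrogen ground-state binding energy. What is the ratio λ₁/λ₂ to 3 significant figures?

λ ∝ 1/ΔE ∝ 1/(1/n_f² − 1/n_i²), and the Z² and hc factors cancel in the ratio.
λ₁/λ₂ = (1/1² − 1/2²)/(1/4² − 1/7²) = 0.7500/0.04209 = 17.8.

17.8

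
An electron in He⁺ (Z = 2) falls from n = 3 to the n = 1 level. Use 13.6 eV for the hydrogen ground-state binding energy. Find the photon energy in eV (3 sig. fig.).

48.4 eV

The Bohr energies scale as Z², so for Z = 2: E_n = −54.40/n² eV.
E_3 = −54.40/9 = −6.044 eV and E_1 = −54.40/1 = −54.40 eV.
The photon energy is |E_3 − E_1| = 48.4 eV.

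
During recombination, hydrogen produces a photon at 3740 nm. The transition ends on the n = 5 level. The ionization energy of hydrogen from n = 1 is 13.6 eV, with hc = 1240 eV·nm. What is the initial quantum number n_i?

n_i = 8

The photon energy is ΔE = hc/λ = 1240 / 3740 = 0.3316 eV.
With Z = 1, ΔE = 13.60 × (1/n_f² − 1/n_i²), so 1/n_f² − 1/n_i² = 0.02438.
With n_f = 5: 1/n_i² = 1/25 − 0.02438 = 0.01562, so n_i ≈ 8.00.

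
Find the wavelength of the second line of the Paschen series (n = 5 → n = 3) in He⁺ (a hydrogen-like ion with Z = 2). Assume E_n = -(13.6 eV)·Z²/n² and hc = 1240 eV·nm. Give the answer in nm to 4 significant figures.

320.5 nm

The Paschen series terminates on n_f = 3; the second line has n_i = 3+2 = 5.
ΔE = 54.40 × (1/3² − 1/5²) = 3.868 eV.
λ = 1240 / 3.868 = 320.5 nm.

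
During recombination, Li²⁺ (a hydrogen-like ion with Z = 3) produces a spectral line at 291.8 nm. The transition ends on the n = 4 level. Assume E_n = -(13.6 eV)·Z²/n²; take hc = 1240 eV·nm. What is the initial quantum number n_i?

The photon energy is ΔE = hc/λ = 1240 / 291.8 = 4.249 eV.
With Z = 3, ΔE = 122.4 × (1/n_f² − 1/n_i²), so 1/n_f² − 1/n_i² = 0.03472.
With n_f = 4: 1/n_i² = 1/16 − 0.03472 = 0.02778, so n_i ≈ 6.00.

n_i = 6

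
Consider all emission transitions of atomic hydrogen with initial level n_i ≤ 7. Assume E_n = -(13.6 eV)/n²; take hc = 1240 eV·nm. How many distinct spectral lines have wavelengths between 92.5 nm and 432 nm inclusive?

Enumerate all n_i → n_f pairs with 1 ≤ n_f < n_i ≤ 7 and compute λ = 1240 / [13.6·1·(1/n_f² − 1/n_i²)].
Lines falling in [92.5, 432] nm: 7→1 (93.08 nm), 6→1 (93.78 nm), 5→1 (94.98 nm), 4→1 (97.25 nm), 3→1 (102.6 nm), 2→1 (121.6 nm), 7→2 (397.1 nm), 6→2 (410.3 nm).

8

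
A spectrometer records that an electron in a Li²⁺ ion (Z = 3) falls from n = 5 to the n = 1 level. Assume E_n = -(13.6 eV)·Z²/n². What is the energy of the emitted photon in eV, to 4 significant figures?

117.5 eV

The Bohr energies scale as Z², so for Z = 3: E_n = −122.4/n² eV.
E_5 = −122.4/25 = −4.896 eV and E_1 = −122.4/1 = −122.4 eV.
The photon energy is |E_5 − E_1| = 117.5 eV.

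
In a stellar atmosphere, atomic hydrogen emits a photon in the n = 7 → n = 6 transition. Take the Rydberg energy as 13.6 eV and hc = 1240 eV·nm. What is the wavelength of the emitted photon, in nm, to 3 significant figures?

ΔE = 13.60 × (1/6² − 1/7²) = 13.60 × 0.007370 = 0.1002 eV.
λ = hc/ΔE = 1240 / 0.1002 = 12400 nm.

12400 nm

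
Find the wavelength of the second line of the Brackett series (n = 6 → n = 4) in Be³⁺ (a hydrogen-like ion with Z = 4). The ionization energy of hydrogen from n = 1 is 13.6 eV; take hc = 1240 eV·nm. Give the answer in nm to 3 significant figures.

The Brackett series terminates on n_f = 4; the second line has n_i = 4+2 = 6.
ΔE = 217.6 × (1/4² − 1/6²) = 7.556 eV.
λ = 1240 / 7.556 = 164 nm.

164 nm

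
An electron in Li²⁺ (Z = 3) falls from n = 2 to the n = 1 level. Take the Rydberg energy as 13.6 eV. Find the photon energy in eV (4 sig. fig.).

91.80 eV

The Bohr energies scale as Z², so for Z = 3: E_n = −122.4/n² eV.
E_2 = −122.4/4 = −30.60 eV and E_1 = −122.4/1 = −122.4 eV.
The photon energy is |E_2 − E_1| = 91.80 eV.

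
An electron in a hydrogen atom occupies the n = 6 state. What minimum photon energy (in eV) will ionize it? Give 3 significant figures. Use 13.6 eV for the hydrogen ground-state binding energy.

E_6 = −13.60/36 = −0.378 eV, so ionization (to E = 0) requires 0.378 eV.

0.378 eV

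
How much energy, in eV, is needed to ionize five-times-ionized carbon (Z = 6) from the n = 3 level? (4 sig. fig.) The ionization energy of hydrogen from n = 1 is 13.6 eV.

E_n = −13.6 Z²/n² = −489.6/n² eV for Z = 6.
E_3 = −489.6/9 = −54.40 eV, so ionization (to E = 0) requires 54.40 eV.

54.40 eV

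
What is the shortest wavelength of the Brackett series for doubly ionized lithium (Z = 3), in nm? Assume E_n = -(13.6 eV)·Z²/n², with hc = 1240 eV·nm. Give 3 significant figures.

162 nm

The Brackett series has lower level n_f = 4; the series limit corresponds to n_i → ∞.
ΔE_max = 13.6 × 9 / 4² = 7.650 eV.
λ_min = 1240 / 7.650 = 162 nm.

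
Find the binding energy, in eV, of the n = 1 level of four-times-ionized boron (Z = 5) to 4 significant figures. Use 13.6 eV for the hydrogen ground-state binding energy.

E_n = −13.6 Z²/n² = −340.0/n² eV for Z = 5.
E_1 = −340.0/1 = −340.0 eV, so ionization (to E = 0) requires 340.0 eV.

340.0 eV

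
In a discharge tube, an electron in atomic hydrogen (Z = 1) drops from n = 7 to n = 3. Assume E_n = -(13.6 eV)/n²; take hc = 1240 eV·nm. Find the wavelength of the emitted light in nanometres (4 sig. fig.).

1005 nm

ΔE = 13.60 × (1/3² − 1/7²) = 13.60 × 0.09070 = 1.234 eV.
λ = hc/ΔE = 1240 / 1.234 = 1005 nm.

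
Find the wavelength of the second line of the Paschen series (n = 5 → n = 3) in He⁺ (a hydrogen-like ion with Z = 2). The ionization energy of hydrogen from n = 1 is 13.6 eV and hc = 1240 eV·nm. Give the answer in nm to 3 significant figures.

321 nm

The Paschen series terminates on n_f = 3; the second line has n_i = 3+2 = 5.
ΔE = 54.40 × (1/3² − 1/5²) = 3.868 eV.
λ = 1240 / 3.868 = 321 nm.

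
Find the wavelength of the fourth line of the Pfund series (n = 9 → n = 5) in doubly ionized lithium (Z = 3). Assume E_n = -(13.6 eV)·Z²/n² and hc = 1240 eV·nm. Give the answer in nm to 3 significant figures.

366 nm

The Pfund series terminates on n_f = 5; the fourth line has n_i = 5+4 = 9.
ΔE = 122.4 × (1/5² − 1/9²) = 3.385 eV.
λ = 1240 / 3.385 = 366 nm.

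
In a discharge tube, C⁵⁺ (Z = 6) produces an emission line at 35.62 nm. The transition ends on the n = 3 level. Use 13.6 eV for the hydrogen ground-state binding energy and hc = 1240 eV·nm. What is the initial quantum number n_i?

n_i = 5

The photon energy is ΔE = hc/λ = 1240 / 35.62 = 34.81 eV.
With Z = 6, ΔE = 489.6 × (1/n_f² − 1/n_i²), so 1/n_f² − 1/n_i² = 0.07110.
With n_f = 3: 1/n_i² = 1/9 − 0.07110 = 0.04001, so n_i ≈ 5.00.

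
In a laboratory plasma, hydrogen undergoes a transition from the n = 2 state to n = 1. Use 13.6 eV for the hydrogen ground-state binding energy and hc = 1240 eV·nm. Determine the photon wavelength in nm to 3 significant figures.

122 nm

ΔE = 13.60 × (1/1² − 1/2²) = 13.60 × 0.7500 = 10.20 eV.
λ = hc/ΔE = 1240 / 10.20 = 122 nm.
This line belongs to the Lyman series.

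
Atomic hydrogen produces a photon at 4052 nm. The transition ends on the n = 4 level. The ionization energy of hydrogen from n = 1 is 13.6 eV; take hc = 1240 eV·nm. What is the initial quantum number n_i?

n_i = 5

The photon energy is ΔE = hc/λ = 1240 / 4052 = 0.3060 eV.
With Z = 1, ΔE = 13.60 × (1/n_f² − 1/n_i²), so 1/n_f² − 1/n_i² = 0.02250.
With n_f = 4: 1/n_i² = 1/16 − 0.02250 = 0.04000, so n_i ≈ 5.00.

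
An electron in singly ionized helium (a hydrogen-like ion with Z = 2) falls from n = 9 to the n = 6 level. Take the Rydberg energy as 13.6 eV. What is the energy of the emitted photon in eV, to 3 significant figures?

0.840 eV

The Bohr energies scale as Z², so for Z = 2: E_n = −54.40/n² eV.
E_9 = −54.40/81 = −0.6716 eV and E_6 = −54.40/36 = −1.511 eV.
The photon energy is |E_9 − E_6| = 0.840 eV.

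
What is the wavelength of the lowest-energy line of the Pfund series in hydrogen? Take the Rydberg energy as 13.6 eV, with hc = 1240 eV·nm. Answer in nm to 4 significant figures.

The Pfund series terminates on n_f = 5; the first line has n_i = 5+1 = 6.
ΔE = 13.60 × (1/5² − 1/6²) = 0.1662 eV.
λ = 1240 / 0.1662 = 7460 nm.

7460 nm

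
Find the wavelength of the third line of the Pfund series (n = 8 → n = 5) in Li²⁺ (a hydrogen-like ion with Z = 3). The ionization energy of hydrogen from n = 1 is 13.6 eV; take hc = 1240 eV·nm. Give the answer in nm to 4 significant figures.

The Pfund series terminates on n_f = 5; the third line has n_i = 5+3 = 8.
ΔE = 122.4 × (1/5² − 1/8²) = 2.984 eV.
λ = 1240 / 2.984 = 415.6 nm.

415.6 nm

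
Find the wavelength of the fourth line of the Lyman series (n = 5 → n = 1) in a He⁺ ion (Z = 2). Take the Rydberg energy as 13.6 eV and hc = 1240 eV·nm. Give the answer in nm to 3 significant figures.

The Lyman series terminates on n_f = 1; the fourth line has n_i = 1+4 = 5.
ΔE = 54.40 × (1/1² − 1/5²) = 52.22 eV.
λ = 1240 / 52.22 = 23.7 nm.

23.7 nm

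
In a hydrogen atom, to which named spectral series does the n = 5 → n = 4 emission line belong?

Brackett

The series is set by the lower level: n_f = 4 is the Brackett series.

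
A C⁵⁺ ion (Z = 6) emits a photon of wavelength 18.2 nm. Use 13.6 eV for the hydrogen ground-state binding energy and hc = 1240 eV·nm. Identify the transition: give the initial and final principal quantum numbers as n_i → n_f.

The photon energy is ΔE = hc/λ = 1240 / 18.2 = 68.13 eV.
With Z = 6, ΔE = 489.6 × (1/n_f² − 1/n_i²), so 1/n_f² − 1/n_i² = 0.1392.
Trying n_f = 2 gives 1/n_i² = 0.1108, i.e. n_i ≈ 3; this pair matches.

n_i = 3, n_f = 2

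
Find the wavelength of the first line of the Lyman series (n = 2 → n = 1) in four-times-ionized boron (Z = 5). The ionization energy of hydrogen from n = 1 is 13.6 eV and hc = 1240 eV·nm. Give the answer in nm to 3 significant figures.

The Lyman series terminates on n_f = 1; the first line has n_i = 1+1 = 2.
ΔE = 340.0 × (1/1² − 1/2²) = 255.0 eV.
λ = 1240 / 255.0 = 4.86 nm.

4.86 nm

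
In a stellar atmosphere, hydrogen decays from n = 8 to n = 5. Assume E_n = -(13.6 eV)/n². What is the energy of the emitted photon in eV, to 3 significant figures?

E_8 = −13.60/64 = −0.2125 eV and E_5 = −13.60/25 = −0.5440 eV.
The photon energy is |E_8 − E_5| = 0.332 eV.

0.332 eV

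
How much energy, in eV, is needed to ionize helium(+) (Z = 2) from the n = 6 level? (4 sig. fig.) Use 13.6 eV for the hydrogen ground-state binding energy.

1.511 eV

E_n = −13.6 Z²/n² = −54.40/n² eV for Z = 2.
E_6 = −54.40/36 = −1.511 eV, so ionization (to E = 0) requires 1.511 eV.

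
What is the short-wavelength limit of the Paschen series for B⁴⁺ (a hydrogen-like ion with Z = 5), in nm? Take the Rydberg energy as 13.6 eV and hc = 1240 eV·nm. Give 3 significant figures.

32.8 nm

The Paschen series has lower level n_f = 3; the series limit corresponds to n_i → ∞.
ΔE_max = 13.6 × 25 / 3² = 37.78 eV.
λ_min = 1240 / 37.78 = 32.8 nm.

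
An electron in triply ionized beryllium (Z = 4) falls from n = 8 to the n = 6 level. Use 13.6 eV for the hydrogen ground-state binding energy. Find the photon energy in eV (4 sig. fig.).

The Bohr energies scale as Z², so for Z = 4: E_n = −217.6/n² eV.
E_8 = −217.6/64 = −3.400 eV and E_6 = −217.6/36 = −6.044 eV.
The photon energy is |E_8 − E_6| = 2.644 eV.

2.644 eV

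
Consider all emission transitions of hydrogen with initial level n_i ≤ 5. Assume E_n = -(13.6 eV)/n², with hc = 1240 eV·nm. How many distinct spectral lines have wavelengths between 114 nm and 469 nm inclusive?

Enumerate all n_i → n_f pairs with 1 ≤ n_f < n_i ≤ 5 and compute λ = 1240 / [13.6·1·(1/n_f² − 1/n_i²)].
Lines falling in [114, 469] nm: 2→1 (121.6 nm), 5→2 (434.2 nm).

2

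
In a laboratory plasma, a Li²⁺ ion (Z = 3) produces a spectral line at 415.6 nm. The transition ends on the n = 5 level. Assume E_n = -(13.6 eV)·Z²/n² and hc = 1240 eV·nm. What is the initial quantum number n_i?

The photon energy is ΔE = hc/λ = 1240 / 415.6 = 2.984 eV.
With Z = 3, ΔE = 122.4 × (1/n_f² − 1/n_i²), so 1/n_f² − 1/n_i² = 0.02438.
With n_f = 5: 1/n_i² = 1/25 − 0.02438 = 0.01562, so n_i ≈ 8.00.

n_i = 8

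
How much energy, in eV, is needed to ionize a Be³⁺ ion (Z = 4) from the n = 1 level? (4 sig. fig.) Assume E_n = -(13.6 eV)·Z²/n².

E_n = −13.6 Z²/n² = −217.6/n² eV for Z = 4.
E_1 = −217.6/1 = −217.6 eV, so ionization (to E = 0) requires 217.6 eV.

217.6 eV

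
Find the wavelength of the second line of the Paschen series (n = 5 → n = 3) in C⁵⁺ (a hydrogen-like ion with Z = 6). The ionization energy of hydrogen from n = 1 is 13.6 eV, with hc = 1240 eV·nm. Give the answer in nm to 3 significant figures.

35.6 nm

The Paschen series terminates on n_f = 3; the second line has n_i = 3+2 = 5.
ΔE = 489.6 × (1/3² − 1/5²) = 34.82 eV.
λ = 1240 / 34.82 = 35.6 nm.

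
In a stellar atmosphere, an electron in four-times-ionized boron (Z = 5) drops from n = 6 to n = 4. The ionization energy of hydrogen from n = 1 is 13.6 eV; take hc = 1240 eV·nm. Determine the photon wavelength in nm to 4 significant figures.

For Z = 5 the level energies scale as Z², so the effective Rydberg energy is 13.6 × 25 = 340.0 eV.
ΔE = 340.0 × (1/4² − 1/6²) = 340.0 × 0.03472 = 11.81 eV.
λ = hc/ΔE = 1240 / 11.81 = 105.0 nm.

105.0 nm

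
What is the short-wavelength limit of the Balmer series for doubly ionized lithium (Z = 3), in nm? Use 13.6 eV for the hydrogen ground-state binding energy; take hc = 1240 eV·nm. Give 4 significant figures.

The Balmer series has lower level n_f = 2; the series limit corresponds to n_i → ∞.
ΔE_max = 13.6 × 9 / 2² = 30.60 eV.
λ_min = 1240 / 30.60 = 40.52 nm.

40.52 nm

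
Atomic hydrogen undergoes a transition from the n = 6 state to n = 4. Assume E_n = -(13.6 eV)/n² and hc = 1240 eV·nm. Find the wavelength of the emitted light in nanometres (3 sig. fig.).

ΔE = 13.60 × (1/4² − 1/6²) = 13.60 × 0.03472 = 0.4722 eV.
λ = hc/ΔE = 1240 / 0.4722 = 2630 nm.
This line belongs to the Brackett series.

2630 nm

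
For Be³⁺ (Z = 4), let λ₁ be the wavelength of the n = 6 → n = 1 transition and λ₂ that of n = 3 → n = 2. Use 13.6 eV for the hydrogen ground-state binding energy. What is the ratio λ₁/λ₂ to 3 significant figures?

0.143

λ ∝ 1/ΔE ∝ 1/(1/n_f² − 1/n_i²), and the Z² and hc factors cancel in the ratio.
λ₁/λ₂ = (1/2² − 1/3²)/(1/1² − 1/6²) = 0.1389/0.9722 = 0.143.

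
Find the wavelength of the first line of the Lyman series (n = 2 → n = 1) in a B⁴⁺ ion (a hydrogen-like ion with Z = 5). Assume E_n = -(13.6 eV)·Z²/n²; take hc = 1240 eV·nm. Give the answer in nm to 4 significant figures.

4.863 nm

The Lyman series terminates on n_f = 1; the first line has n_i = 1+1 = 2.
ΔE = 340.0 × (1/1² − 1/2²) = 255.0 eV.
λ = 1240 / 255.0 = 4.863 nm.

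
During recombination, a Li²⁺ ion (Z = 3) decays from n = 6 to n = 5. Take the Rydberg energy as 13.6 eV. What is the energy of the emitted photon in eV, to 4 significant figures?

1.496 eV

The Bohr energies scale as Z², so for Z = 3: E_n = −122.4/n² eV.
E_6 = −122.4/36 = −3.400 eV and E_5 = −122.4/25 = −4.896 eV.
The photon energy is |E_6 − E_5| = 1.496 eV.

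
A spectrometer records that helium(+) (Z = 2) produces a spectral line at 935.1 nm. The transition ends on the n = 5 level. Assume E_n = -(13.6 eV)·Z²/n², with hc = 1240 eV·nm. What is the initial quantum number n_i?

The photon energy is ΔE = hc/λ = 1240 / 935.1 = 1.326 eV.
With Z = 2, ΔE = 54.40 × (1/n_f² − 1/n_i²), so 1/n_f² − 1/n_i² = 0.02438.
With n_f = 5: 1/n_i² = 1/25 − 0.02438 = 0.01562, so n_i ≈ 8.00.

n_i = 8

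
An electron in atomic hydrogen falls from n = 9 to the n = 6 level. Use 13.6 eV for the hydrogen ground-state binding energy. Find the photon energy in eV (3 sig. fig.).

E_9 = −13.60/81 = −0.1679 eV and E_6 = −13.60/36 = −0.3778 eV.
The photon energy is |E_9 − E_6| = 0.210 eV.

0.210 eV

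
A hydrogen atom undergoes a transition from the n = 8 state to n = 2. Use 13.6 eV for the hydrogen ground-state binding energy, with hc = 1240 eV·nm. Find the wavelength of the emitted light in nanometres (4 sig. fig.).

389.0 nm

ΔE = 13.60 × (1/2² − 1/8²) = 13.60 × 0.2344 = 3.188 eV.
λ = hc/ΔE = 1240 / 3.188 = 389.0 nm.
This line belongs to the Balmer series.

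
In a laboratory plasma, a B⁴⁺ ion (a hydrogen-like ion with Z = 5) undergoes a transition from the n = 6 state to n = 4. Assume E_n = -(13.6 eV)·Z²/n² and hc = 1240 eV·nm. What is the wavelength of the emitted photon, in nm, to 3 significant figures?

For Z = 5 the level energies scale as Z², so the effective Rydberg energy is 13.6 × 25 = 340.0 eV.
ΔE = 340.0 × (1/4² − 1/6²) = 340.0 × 0.03472 = 11.81 eV.
λ = hc/ΔE = 1240 / 11.81 = 105 nm.

105 nm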